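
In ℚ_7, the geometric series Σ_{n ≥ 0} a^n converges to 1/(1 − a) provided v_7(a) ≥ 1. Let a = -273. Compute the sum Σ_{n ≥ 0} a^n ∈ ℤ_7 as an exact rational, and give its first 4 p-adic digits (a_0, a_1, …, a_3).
Σ a^n = 1/(1 − a) = 1/274;  first 4 digits = (1, 3, 3, 5)

v_7(a) = 1 ≥ 1, so the series converges in ℤ_7 to 1/(1 − a) = 1/(1 − (-273)) = 1/274. Expand this rational in ℤ_7: compute digits iteratively via d_i = x_i mod 7, x_{i+1} = (x_i − d_i)/7. The first 4 digits are (1, 3, 3, 5).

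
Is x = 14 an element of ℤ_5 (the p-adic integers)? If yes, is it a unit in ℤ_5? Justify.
x ∈ ℤ_5^× (unit); v_5(x) = 0

ℤ_5 = {x ∈ ℚ_5 : v_5(x) ≥ 0} and ℤ_5^× = {x ∈ ℤ_5 : v_5(x) = 0}. Here v_5(14) = v_5(num) − v_5(den) = 0; compare against these criteria.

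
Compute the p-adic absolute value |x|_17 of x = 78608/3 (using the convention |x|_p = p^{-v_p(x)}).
|78608/3|_17 = 1/4913

Step 1 — compute v_17(x) by factoring powers of 17 out of the numerator and denominator: v_17(78608/3) = 3. Step 2 — apply |x|_p = p^{-v_p(x)} = 17^{-3} = 1/4913.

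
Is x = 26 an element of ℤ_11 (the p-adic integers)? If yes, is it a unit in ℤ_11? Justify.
x ∈ ℤ_11^× (unit); v_11(x) = 0

ℤ_11 = {x ∈ ℚ_11 : v_11(x) ≥ 0} and ℤ_11^× = {x ∈ ℤ_11 : v_11(x) = 0}. Here v_11(26) = v_11(num) − v_11(den) = 0; compare against these criteria.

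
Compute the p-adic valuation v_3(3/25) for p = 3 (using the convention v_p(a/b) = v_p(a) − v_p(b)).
v_3(3/25) = 1

Factor powers of 3 from the numerator and denominator of the reduced fraction: 3 = 3^1 · 1 and 25 = 3^0 · 25. Apply v_p(a/b) = v_p(a) − v_p(b): v_3(3/25) = 1 − 0 = 1.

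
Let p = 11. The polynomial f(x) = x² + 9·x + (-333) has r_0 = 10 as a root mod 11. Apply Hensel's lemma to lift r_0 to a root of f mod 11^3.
r_2 = 186 (mod 1331)

Hensel: r_{i+1} = r_i − f(r_i)·(f′(r_i))^{-1} mod 11^{i+2}, f′(x) = 2x + 9. Iterate:
  r_0 = 10 (mod 11)
  r_1 = 65 (mod 121)
  r_2 = 186 (mod 1331)
Final: r = 186 satisfies f(r) ≡ 0 mod 11^3.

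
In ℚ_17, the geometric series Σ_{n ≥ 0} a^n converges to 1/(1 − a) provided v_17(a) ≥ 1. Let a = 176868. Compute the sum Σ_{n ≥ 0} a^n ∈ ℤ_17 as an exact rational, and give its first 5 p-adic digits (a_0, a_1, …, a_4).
Σ a^n = 1/(1 − a) = -1/176867;  first 5 digits = (1, 0, 0, 2, 2)

v_17(a) = 3 ≥ 1, so the series converges in ℤ_17 to 1/(1 − a) = 1/(1 − 176868) = -1/176867. Expand this rational in ℤ_17: compute digits iteratively via d_i = x_i mod 17, x_{i+1} = (x_i − d_i)/17. The first 5 digits are (1, 0, 0, 2, 2).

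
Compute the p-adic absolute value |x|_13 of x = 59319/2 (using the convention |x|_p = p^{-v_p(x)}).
|59319/2|_13 = 1/2197

Step 1 — compute v_13(x) by factoring powers of 13 out of the numerator and denominator: v_13(59319/2) = 3. Step 2 — apply |x|_p = p^{-v_p(x)} = 13^{-3} = 1/2197.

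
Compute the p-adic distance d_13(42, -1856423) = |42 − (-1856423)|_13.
d_13(42, -1856423) = 1/371293

Step 1 — x − y = 42 − (-1856423) = 1856465. Step 2 — v_13(1856465) = 5 (factor: 1856465 = (13^5 · 5); the sign does not affect v_p). Step 3 — |x − y|_13 = 13^{-5} = 1/371293.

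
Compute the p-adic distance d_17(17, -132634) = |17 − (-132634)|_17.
d_17(17, -132634) = 1/4913

Step 1 — x − y = 17 − (-132634) = 132651. Step 2 — v_17(132651) = 3 (factor: 132651 = (17^3 · 27); the sign does not affect v_p). Step 3 — |x − y|_17 = 17^{-3} = 1/4913.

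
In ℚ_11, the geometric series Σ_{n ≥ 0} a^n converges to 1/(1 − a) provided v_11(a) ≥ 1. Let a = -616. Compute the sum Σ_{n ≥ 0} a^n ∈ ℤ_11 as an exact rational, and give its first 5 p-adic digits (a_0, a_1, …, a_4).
Σ a^n = 1/(1 − a) = 1/617;  first 5 digits = (1, 10, 6, 8, 0)

v_11(a) = 1 ≥ 1, so the series converges in ℤ_11 to 1/(1 − a) = 1/(1 − (-616)) = 1/617. Expand this rational in ℤ_11: compute digits iteratively via d_i = x_i mod 11, x_{i+1} = (x_i − d_i)/11. The first 5 digits are (1, 10, 6, 8, 0).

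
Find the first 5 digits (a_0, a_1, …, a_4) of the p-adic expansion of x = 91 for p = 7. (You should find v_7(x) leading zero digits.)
(a_0, …, a_4) = (0, 6, 1, 0, 0)

v_7(91) = 1, so a_0 = ... = a_0 = 0. Factor out: x = 7^1 · u with u = 13 a unit in ℤ_7. Expand u iteratively via a_{v+i} = u_i mod 7, u_{i+1} = (u_i − a_{v+i})/7:
  u_0 = 13;  a_1 = 6;  u_1 = (u_0 − 6)/7 = 1
  u_1 = 1;  a_2 = 1;  u_2 = (u_1 − 1)/7 = 0
  u_2 = 0;  a_3 = 0;  u_3 = (u_2 − 0)/7 = 0
  u_3 = 0;  a_4 = 0;  u_4 = (u_3 − 0)/7 = 0
Digits: (0, 6, 1, 0, 0).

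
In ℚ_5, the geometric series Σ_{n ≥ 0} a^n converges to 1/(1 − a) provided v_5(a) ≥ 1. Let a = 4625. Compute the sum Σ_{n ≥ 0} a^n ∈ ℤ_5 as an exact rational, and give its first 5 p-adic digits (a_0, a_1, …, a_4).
Σ a^n = 1/(1 − a) = -1/4624;  first 5 digits = (1, 0, 0, 2, 2)

v_5(a) = 3 ≥ 1, so the series converges in ℤ_5 to 1/(1 − a) = 1/(1 − 4625) = -1/4624. Expand this rational in ℤ_5: compute digits iteratively via d_i = x_i mod 5, x_{i+1} = (x_i − d_i)/5. The first 5 digits are (1, 0, 0, 2, 2).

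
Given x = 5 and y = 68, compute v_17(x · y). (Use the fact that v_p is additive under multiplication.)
v_17(340) = 1

v_p(x) = 0 (factor: 5 = 17^0 · 5); v_p(y) = 1 (factor: 68 = 17^1 · 4). Additivity: v_p(xy) = v_p(x) + v_p(y) = 0 + 1 = 1. (Direct check: xy = 340 = 17^1 · (20).)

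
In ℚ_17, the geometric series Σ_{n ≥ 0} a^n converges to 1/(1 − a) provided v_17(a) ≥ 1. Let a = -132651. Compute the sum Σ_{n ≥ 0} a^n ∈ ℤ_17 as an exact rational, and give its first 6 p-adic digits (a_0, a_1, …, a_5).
Σ a^n = 1/(1 − a) = 1/132652;  first 6 digits = (1, 0, 0, 7, 15, 16)

v_17(a) = 3 ≥ 1, so the series converges in ℤ_17 to 1/(1 − a) = 1/(1 − (-132651)) = 1/132652. Expand this rational in ℤ_17: compute digits iteratively via d_i = x_i mod 17, x_{i+1} = (x_i − d_i)/17. The first 6 digits are (1, 0, 0, 7, 15, 16).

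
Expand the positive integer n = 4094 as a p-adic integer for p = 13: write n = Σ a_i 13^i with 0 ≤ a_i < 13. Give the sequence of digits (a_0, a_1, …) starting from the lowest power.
(a_0, a_1, …) = (12, 2, 11, 1)

Repeated division by 13 gives the digits low-to-high: 4094 = 12 + 2·13^1 + 11·13^2 + 1·13^3. Digit sequence: (12, 2, 11, 1).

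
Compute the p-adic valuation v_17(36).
v_17(36) = 0

v_17(n) is the largest exponent k such that 17^k divides n. Factor out: 36 = 17^0 · 36. (Sign doesn't affect v_p.) So v_17(36) = 0.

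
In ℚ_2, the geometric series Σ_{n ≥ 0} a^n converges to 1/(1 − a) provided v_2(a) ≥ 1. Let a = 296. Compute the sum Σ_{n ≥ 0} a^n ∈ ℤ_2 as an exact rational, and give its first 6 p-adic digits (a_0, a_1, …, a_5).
Σ a^n = 1/(1 − a) = -1/295;  first 6 digits = (1, 0, 0, 1, 0, 1)

v_2(a) = 3 ≥ 1, so the series converges in ℤ_2 to 1/(1 − a) = 1/(1 − 296) = -1/295. Expand this rational in ℤ_2: compute digits iteratively via d_i = x_i mod 2, x_{i+1} = (x_i − d_i)/2. The first 6 digits are (1, 0, 0, 1, 0, 1).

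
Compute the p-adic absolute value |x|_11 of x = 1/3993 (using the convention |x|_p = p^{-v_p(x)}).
|1/3993|_11 = 1331

Step 1 — compute v_11(x) by factoring powers of 11 out of the numerator and denominator: v_11(1/3993) = -3. Step 2 — apply |x|_p = p^{-v_p(x)} = 11^{3} = 1331.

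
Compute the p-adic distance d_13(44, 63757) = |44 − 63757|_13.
d_13(44, 63757) = 1/2197

Step 1 — x − y = 44 − 63757 = -63713. Step 2 — v_13(-63713) = 3 (factor: -63713 = −(13^3 · 29); the sign does not affect v_p). Step 3 — |x − y|_13 = 13^{-3} = 1/2197.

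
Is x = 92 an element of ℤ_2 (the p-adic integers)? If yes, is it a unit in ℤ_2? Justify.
x ∈ ℤ_2 but not a unit; v_2(x) = 2 > 0

ℤ_2 = {x ∈ ℚ_2 : v_2(x) ≥ 0} and ℤ_2^× = {x ∈ ℤ_2 : v_2(x) = 0}. Here v_2(92) = v_2(num) − v_2(den) = 2; compare against these criteria.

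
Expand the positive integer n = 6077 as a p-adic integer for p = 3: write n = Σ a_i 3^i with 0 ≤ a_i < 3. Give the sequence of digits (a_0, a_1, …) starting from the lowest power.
(a_0, a_1, …) = (2, 0, 0, 0, 0, 1, 2, 2)

Repeated division by 3 gives the digits low-to-high: 6077 = 2 + 1·3^5 + 2·3^6 + 2·3^7. Digit sequence: (2, 0, 0, 0, 0, 1, 2, 2).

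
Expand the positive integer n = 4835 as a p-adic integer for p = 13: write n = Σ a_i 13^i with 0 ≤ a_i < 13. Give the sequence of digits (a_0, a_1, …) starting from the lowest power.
(a_0, a_1, …) = (12, 7, 2, 2)

Repeated division by 13 gives the digits low-to-high: 4835 = 12 + 7·13^1 + 2·13^2 + 2·13^3. Digit sequence: (12, 7, 2, 2).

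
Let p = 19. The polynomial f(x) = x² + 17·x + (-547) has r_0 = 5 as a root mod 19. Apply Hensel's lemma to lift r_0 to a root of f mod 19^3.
r_2 = 4527 (mod 6859)

Hensel: r_{i+1} = r_i − f(r_i)·(f′(r_i))^{-1} mod 19^{i+2}, f′(x) = 2x + 17. Iterate:
  r_0 = 5 (mod 19)
  r_1 = 195 (mod 361)
  r_2 = 4527 (mod 6859)
Final: r = 4527 satisfies f(r) ≡ 0 mod 19^3.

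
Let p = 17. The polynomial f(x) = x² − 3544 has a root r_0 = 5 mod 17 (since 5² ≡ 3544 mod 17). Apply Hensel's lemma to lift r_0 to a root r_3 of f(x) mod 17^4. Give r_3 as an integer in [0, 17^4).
r_3 = 43967 (mod 83521)

Hensel's recurrence: r_{i+1} = r_i − f(r_i)·(f′(r_i))^{-1} mod 17^{i+2}, with f′(x) = 2x. Iterate:
  r_0 = 5 (mod 17)
  r_1 = 39 (mod 289)
  r_2 = 4663 (mod 4913)
  r_3 = 43967 (mod 83521)
Final: r_3 = 43967, and one checks f(r_3) ≡ 0 mod 17^4.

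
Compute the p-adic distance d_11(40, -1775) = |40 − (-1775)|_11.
d_11(40, -1775) = 1/121

Step 1 — x − y = 40 − (-1775) = 1815. Step 2 — v_11(1815) = 2 (factor: 1815 = (11^2 · 15); the sign does not affect v_p). Step 3 — |x − y|_11 = 11^{-2} = 1/121.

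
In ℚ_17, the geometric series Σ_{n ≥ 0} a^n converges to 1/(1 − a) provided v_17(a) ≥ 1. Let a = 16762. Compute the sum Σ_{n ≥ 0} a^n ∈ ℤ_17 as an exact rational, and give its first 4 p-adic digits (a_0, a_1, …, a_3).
Σ a^n = 1/(1 − a) = -1/16761;  first 4 digits = (1, 0, 7, 3)

v_17(a) = 2 ≥ 1, so the series converges in ℤ_17 to 1/(1 − a) = 1/(1 − 16762) = -1/16761. Expand this rational in ℤ_17: compute digits iteratively via d_i = x_i mod 17, x_{i+1} = (x_i − d_i)/17. The first 4 digits are (1, 0, 7, 3).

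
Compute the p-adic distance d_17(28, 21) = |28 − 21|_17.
d_17(28, 21) = 1

Step 1 — x − y = 28 − 21 = 7. Step 2 — v_17(7) = 0 (factor: 7 = (17^0 · 7); the sign does not affect v_p). Step 3 — |x − y|_17 = 17^{0} = 1.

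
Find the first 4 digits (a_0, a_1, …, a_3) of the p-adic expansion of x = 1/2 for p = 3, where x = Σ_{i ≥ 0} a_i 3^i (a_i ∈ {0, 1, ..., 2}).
(a_0, …, a_3) = (2, 1, 1, 1)

v_3(1/2) = 0 (numerator and denominator both coprime to 3), so x ∈ ℤ_3^×. Compute digits iteratively via a_i = x_i mod 3, x_{i+1} = (x_i − a_i)/3, with x_0 = x:
  x_0 = 1/2;  a_0 = 2;  x_1 = (x_0 − 2)/3 = -1/2
  x_1 = -1/2;  a_1 = 1;  x_2 = (x_1 − 1)/3 = -1/2
  x_2 = -1/2;  a_2 = 1;  x_3 = (x_2 − 1)/3 = -1/2
  x_3 = -1/2;  a_3 = 1;  x_4 = (x_3 − 1)/3 = -1/2
Digits: (2, 1, 1, 1).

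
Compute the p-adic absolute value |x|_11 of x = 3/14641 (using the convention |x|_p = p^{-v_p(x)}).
|3/14641|_11 = 14641

Step 1 — compute v_11(x) by factoring powers of 11 out of the numerator and denominator: v_11(3/14641) = -4. Step 2 — apply |x|_p = p^{-v_p(x)} = 11^{4} = 14641.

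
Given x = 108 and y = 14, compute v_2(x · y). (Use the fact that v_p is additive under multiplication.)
v_2(1512) = 3

v_p(x) = 2 (factor: 108 = 2^2 · 27); v_p(y) = 1 (factor: 14 = 2^1 · 7). Additivity: v_p(xy) = v_p(x) + v_p(y) = 2 + 1 = 3. (Direct check: xy = 1512 = 2^3 · (189).)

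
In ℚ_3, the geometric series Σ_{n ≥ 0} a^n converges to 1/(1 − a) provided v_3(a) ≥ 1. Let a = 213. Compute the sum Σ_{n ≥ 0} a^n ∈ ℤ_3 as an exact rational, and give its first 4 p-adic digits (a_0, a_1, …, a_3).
Σ a^n = 1/(1 − a) = -1/212;  first 4 digits = (1, 2, 0, 1)

v_3(a) = 1 ≥ 1, so the series converges in ℤ_3 to 1/(1 − a) = 1/(1 − 213) = -1/212. Expand this rational in ℤ_3: compute digits iteratively via d_i = x_i mod 3, x_{i+1} = (x_i − d_i)/3. The first 4 digits are (1, 2, 0, 1).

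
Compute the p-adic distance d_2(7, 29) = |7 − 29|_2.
d_2(7, 29) = 1/2

Step 1 — x − y = 7 − 29 = -22. Step 2 — v_2(-22) = 1 (factor: -22 = −(2^1 · 11); the sign does not affect v_p). Step 3 — |x − y|_2 = 2^{-1} = 1/2.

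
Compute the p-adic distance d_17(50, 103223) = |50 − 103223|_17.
d_17(50, 103223) = 1/4913

Step 1 — x − y = 50 − 103223 = -103173. Step 2 — v_17(-103173) = 3 (factor: -103173 = −(17^3 · 21); the sign does not affect v_p). Step 3 — |x − y|_17 = 17^{-3} = 1/4913.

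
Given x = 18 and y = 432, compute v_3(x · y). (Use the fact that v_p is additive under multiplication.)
v_3(7776) = 5

v_p(x) = 2 (factor: 18 = 3^2 · 2); v_p(y) = 3 (factor: 432 = 3^3 · 16). Additivity: v_p(xy) = v_p(x) + v_p(y) = 2 + 3 = 5. (Direct check: xy = 7776 = 3^5 · (32).)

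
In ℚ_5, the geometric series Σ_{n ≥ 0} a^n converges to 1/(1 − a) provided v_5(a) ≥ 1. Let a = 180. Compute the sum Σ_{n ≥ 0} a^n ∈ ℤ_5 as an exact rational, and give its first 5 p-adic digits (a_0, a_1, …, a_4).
Σ a^n = 1/(1 − a) = -1/179;  first 5 digits = (1, 1, 3, 1, 4)

v_5(a) = 1 ≥ 1, so the series converges in ℤ_5 to 1/(1 − a) = 1/(1 − 180) = -1/179. Expand this rational in ℤ_5: compute digits iteratively via d_i = x_i mod 5, x_{i+1} = (x_i − d_i)/5. The first 5 digits are (1, 1, 3, 1, 4).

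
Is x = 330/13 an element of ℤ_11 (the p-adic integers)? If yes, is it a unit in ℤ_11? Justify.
x ∈ ℤ_11 but not a unit; v_11(x) = 1 > 0

ℤ_11 = {x ∈ ℚ_11 : v_11(x) ≥ 0} and ℤ_11^× = {x ∈ ℤ_11 : v_11(x) = 0}. Here v_11(330/13) = v_11(num) − v_11(den) = 1; compare against these criteria.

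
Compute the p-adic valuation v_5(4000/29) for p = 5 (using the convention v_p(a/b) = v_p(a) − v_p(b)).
v_5(4000/29) = 3

Factor powers of 5 from the numerator and denominator of the reduced fraction: 4000 = 5^3 · 32 and 29 = 5^0 · 29. Apply v_p(a/b) = v_p(a) − v_p(b): v_5(4000/29) = 3 − 0 = 3.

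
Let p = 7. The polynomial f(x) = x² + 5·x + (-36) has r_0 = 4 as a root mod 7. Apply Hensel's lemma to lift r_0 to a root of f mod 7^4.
r_3 = 4 (mod 2401)

Hensel: r_{i+1} = r_i − f(r_i)·(f′(r_i))^{-1} mod 7^{i+2}, f′(x) = 2x + 5. Iterate:
  r_0 = 4 (mod 7)
  r_1 = 4 (mod 49)
  r_2 = 4 (mod 343)
  r_3 = 4 (mod 2401)
Final: r = 4 satisfies f(r) ≡ 0 mod 7^4.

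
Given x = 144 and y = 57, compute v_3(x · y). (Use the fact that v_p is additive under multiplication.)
v_3(8208) = 3

v_p(x) = 2 (factor: 144 = 3^2 · 16); v_p(y) = 1 (factor: 57 = 3^1 · 19). Additivity: v_p(xy) = v_p(x) + v_p(y) = 2 + 1 = 3. (Direct check: xy = 8208 = 3^3 · (304).)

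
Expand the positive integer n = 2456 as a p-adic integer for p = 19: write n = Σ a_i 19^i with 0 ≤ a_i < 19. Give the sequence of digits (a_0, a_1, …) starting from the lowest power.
(a_0, a_1, …) = (5, 15, 6)

Repeated division by 19 gives the digits low-to-high: 2456 = 5 + 15·19^1 + 6·19^2. Digit sequence: (5, 15, 6).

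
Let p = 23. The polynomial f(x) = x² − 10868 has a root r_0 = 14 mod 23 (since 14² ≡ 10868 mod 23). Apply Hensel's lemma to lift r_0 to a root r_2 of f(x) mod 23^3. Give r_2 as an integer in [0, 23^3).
r_2 = 244 (mod 12167)

Hensel's recurrence: r_{i+1} = r_i − f(r_i)·(f′(r_i))^{-1} mod 23^{i+2}, with f′(x) = 2x. Iterate:
  r_0 = 14 (mod 23)
  r_1 = 244 (mod 529)
  r_2 = 244 (mod 12167)
Final: r_2 = 244, and one checks f(r_2) ≡ 0 mod 23^3.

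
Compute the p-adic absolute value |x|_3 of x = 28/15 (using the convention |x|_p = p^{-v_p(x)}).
|28/15|_3 = 3

Step 1 — compute v_3(x) by factoring powers of 3 out of the numerator and denominator: v_3(28/15) = -1. Step 2 — apply |x|_p = p^{-v_p(x)} = 3^{1} = 3.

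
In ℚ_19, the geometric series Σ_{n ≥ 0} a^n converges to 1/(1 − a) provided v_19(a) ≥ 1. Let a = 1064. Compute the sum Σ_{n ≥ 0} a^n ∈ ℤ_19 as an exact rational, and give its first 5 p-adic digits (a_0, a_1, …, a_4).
Σ a^n = 1/(1 − a) = -1/1063;  first 5 digits = (1, 18, 3, 12, 18)

v_19(a) = 1 ≥ 1, so the series converges in ℤ_19 to 1/(1 − a) = 1/(1 − 1064) = -1/1063. Expand this rational in ℤ_19: compute digits iteratively via d_i = x_i mod 19, x_{i+1} = (x_i − d_i)/19. The first 5 digits are (1, 18, 3, 12, 18).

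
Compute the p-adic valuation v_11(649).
v_11(649) = 1

v_11(n) is the largest exponent k such that 11^k divides n. Factor out: 649 = 11^1 · 59. (Sign doesn't affect v_p.) So v_11(649) = 1.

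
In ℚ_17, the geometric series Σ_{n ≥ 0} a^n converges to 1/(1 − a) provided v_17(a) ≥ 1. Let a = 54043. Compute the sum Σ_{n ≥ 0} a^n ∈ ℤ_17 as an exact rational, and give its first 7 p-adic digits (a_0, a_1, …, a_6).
Σ a^n = 1/(1 − a) = -1/54042;  first 7 digits = (1, 0, 0, 11, 0, 0, 2)

v_17(a) = 3 ≥ 1, so the series converges in ℤ_17 to 1/(1 − a) = 1/(1 − 54043) = -1/54042. Expand this rational in ℤ_17: compute digits iteratively via d_i = x_i mod 17, x_{i+1} = (x_i − d_i)/17. The first 7 digits are (1, 0, 0, 11, 0, 0, 2).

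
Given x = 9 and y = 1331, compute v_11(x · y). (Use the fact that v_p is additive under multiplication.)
v_11(11979) = 3

v_p(x) = 0 (factor: 9 = 11^0 · 9); v_p(y) = 3 (factor: 1331 = 11^3 · 1). Additivity: v_p(xy) = v_p(x) + v_p(y) = 0 + 3 = 3. (Direct check: xy = 11979 = 11^3 · (9).)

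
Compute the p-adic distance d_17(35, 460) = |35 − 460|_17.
d_17(35, 460) = 1/17

Step 1 — x − y = 35 − 460 = -425. Step 2 — v_17(-425) = 1 (factor: -425 = −(17^1 · 25); the sign does not affect v_p). Step 3 — |x − y|_17 = 17^{-1} = 1/17.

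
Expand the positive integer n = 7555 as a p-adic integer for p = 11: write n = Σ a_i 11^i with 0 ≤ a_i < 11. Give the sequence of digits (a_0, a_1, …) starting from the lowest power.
(a_0, a_1, …) = (9, 4, 7, 5)

Repeated division by 11 gives the digits low-to-high: 7555 = 9 + 4·11^1 + 7·11^2 + 5·11^3. Digit sequence: (9, 4, 7, 5).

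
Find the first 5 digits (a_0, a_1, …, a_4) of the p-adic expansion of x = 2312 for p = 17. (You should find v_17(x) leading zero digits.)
(a_0, …, a_4) = (0, 0, 8, 0, 0)

v_17(2312) = 2, so a_0 = ... = a_1 = 0. Factor out: x = 17^2 · u with u = 8 a unit in ℤ_17. Expand u iteratively via a_{v+i} = u_i mod 17, u_{i+1} = (u_i − a_{v+i})/17:
  u_0 = 8;  a_2 = 8;  u_1 = (u_0 − 8)/17 = 0
  u_1 = 0;  a_3 = 0;  u_2 = (u_1 − 0)/17 = 0
  u_2 = 0;  a_4 = 0;  u_3 = (u_2 − 0)/17 = 0
Digits: (0, 0, 8, 0, 0).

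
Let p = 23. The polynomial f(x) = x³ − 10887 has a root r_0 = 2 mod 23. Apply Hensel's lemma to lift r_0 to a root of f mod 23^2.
r_1 = 71 (mod 529)

Hensel: r_{i+1} = r_i − f(r_i)/f′(r_i) mod 23^{i+2}, where f′(x) = 3x². Iterate:
  r_0 = 2 (mod 23)
  r_1 = 71 (mod 529)
Final: r = 71 with f(r) ≡ 0 mod 23^2.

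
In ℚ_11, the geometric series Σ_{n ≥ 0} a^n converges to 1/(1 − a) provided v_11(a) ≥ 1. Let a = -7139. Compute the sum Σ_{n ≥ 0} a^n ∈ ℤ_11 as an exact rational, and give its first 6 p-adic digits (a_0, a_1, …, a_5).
Σ a^n = 1/(1 − a) = 1/7140;  first 6 digits = (1, 0, 7, 5, 4, 8)

v_11(a) = 2 ≥ 1, so the series converges in ℤ_11 to 1/(1 − a) = 1/(1 − (-7139)) = 1/7140. Expand this rational in ℤ_11: compute digits iteratively via d_i = x_i mod 11, x_{i+1} = (x_i − d_i)/11. The first 6 digits are (1, 0, 7, 5, 4, 8).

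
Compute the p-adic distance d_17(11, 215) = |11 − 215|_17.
d_17(11, 215) = 1/17

Step 1 — x − y = 11 − 215 = -204. Step 2 — v_17(-204) = 1 (factor: -204 = −(17^1 · 12); the sign does not affect v_p). Step 3 — |x − y|_17 = 17^{-1} = 1/17.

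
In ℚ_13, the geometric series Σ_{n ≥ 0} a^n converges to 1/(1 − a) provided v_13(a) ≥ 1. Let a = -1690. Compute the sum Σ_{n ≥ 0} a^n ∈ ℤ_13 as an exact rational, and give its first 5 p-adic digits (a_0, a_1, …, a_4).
Σ a^n = 1/(1 − a) = 1/1691;  first 5 digits = (1, 0, 3, 12, 8)

v_13(a) = 2 ≥ 1, so the series converges in ℤ_13 to 1/(1 − a) = 1/(1 − (-1690)) = 1/1691. Expand this rational in ℤ_13: compute digits iteratively via d_i = x_i mod 13, x_{i+1} = (x_i − d_i)/13. The first 5 digits are (1, 0, 3, 12, 8).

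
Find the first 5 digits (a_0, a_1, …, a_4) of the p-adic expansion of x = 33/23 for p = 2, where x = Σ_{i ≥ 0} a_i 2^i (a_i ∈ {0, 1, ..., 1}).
(a_0, …, a_4) = (1, 1, 1, 0, 0)

v_2(33/23) = 0 (numerator and denominator both coprime to 2), so x ∈ ℤ_2^×. Compute digits iteratively via a_i = x_i mod 2, x_{i+1} = (x_i − a_i)/2, with x_0 = x:
  x_0 = 33/23;  a_0 = 1;  x_1 = (x_0 − 1)/2 = 5/23
  x_1 = 5/23;  a_1 = 1;  x_2 = (x_1 − 1)/2 = -9/23
  x_2 = -9/23;  a_2 = 1;  x_3 = (x_2 − 1)/2 = -16/23
  x_3 = -16/23;  a_3 = 0;  x_4 = (x_3 − 0)/2 = -8/23
  x_4 = -8/23;  a_4 = 0;  x_5 = (x_4 − 0)/2 = -4/23
Digits: (1, 1, 1, 0, 0).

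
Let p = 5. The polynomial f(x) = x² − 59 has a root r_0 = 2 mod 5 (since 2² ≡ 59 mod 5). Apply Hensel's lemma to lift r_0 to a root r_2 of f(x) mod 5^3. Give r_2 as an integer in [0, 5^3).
r_2 = 72 (mod 125)

Hensel's recurrence: r_{i+1} = r_i − f(r_i)·(f′(r_i))^{-1} mod 5^{i+2}, with f′(x) = 2x. Iterate:
  r_0 = 2 (mod 5)
  r_1 = 22 (mod 25)
  r_2 = 72 (mod 125)
Final: r_2 = 72, and one checks f(r_2) ≡ 0 mod 5^3.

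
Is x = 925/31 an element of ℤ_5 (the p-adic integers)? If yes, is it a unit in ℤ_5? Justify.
x ∈ ℤ_5 but not a unit; v_5(x) = 2 > 0

ℤ_5 = {x ∈ ℚ_5 : v_5(x) ≥ 0} and ℤ_5^× = {x ∈ ℤ_5 : v_5(x) = 0}. Here v_5(925/31) = v_5(num) − v_5(den) = 2; compare against these criteria.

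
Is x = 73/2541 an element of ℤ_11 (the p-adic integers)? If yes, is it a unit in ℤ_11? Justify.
x ∉ ℤ_11 (v_11(x) = -2 < 0)

ℤ_11 = {x ∈ ℚ_11 : v_11(x) ≥ 0} and ℤ_11^× = {x ∈ ℤ_11 : v_11(x) = 0}. Here v_11(73/2541) = v_11(num) − v_11(den) = -2; compare against these criteria.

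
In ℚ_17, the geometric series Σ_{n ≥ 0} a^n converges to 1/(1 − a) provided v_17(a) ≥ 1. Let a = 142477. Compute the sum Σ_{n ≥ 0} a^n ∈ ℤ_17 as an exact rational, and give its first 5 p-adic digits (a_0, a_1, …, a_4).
Σ a^n = 1/(1 − a) = -1/142476;  first 5 digits = (1, 0, 0, 12, 1)

v_17(a) = 3 ≥ 1, so the series converges in ℤ_17 to 1/(1 − a) = 1/(1 − 142477) = -1/142476. Expand this rational in ℤ_17: compute digits iteratively via d_i = x_i mod 17, x_{i+1} = (x_i − d_i)/17. The first 5 digits are (1, 0, 0, 12, 1).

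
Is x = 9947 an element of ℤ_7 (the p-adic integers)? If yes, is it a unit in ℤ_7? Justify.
x ∈ ℤ_7 but not a unit; v_7(x) = 3 > 0

ℤ_7 = {x ∈ ℚ_7 : v_7(x) ≥ 0} and ℤ_7^× = {x ∈ ℤ_7 : v_7(x) = 0}. Here v_7(9947) = v_7(num) − v_7(den) = 3; compare against these criteria.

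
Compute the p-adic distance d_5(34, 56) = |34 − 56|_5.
d_5(34, 56) = 1

Step 1 — x − y = 34 − 56 = -22. Step 2 — v_5(-22) = 0 (factor: -22 = −(5^0 · 22); the sign does not affect v_p). Step 3 — |x − y|_5 = 5^{0} = 1.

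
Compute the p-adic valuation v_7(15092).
v_7(15092) = 3

v_7(n) is the largest exponent k such that 7^k divides n. Factor out: 15092 = 7^3 · 44. (Sign doesn't affect v_p.) So v_7(15092) = 3.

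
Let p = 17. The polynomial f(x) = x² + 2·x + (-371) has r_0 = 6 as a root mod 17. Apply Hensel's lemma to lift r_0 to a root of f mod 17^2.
r_1 = 91 (mod 289)

Hensel: r_{i+1} = r_i − f(r_i)·(f′(r_i))^{-1} mod 17^{i+2}, f′(x) = 2x + 2. Iterate:
  r_0 = 6 (mod 17)
  r_1 = 91 (mod 289)
Final: r = 91 satisfies f(r) ≡ 0 mod 17^2.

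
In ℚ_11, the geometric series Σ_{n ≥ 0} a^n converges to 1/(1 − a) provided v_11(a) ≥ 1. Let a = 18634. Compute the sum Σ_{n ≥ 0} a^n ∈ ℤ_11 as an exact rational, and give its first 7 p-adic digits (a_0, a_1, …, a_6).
Σ a^n = 1/(1 − a) = -1/18633;  first 7 digits = (1, 0, 0, 3, 1, 0, 9)

v_11(a) = 3 ≥ 1, so the series converges in ℤ_11 to 1/(1 − a) = 1/(1 − 18634) = -1/18633. Expand this rational in ℤ_11: compute digits iteratively via d_i = x_i mod 11, x_{i+1} = (x_i − d_i)/11. The first 7 digits are (1, 0, 0, 3, 1, 0, 9).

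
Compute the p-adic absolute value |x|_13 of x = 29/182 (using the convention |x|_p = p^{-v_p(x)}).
|29/182|_13 = 13

Step 1 — compute v_13(x) by factoring powers of 13 out of the numerator and denominator: v_13(29/182) = -1. Step 2 — apply |x|_p = p^{-v_p(x)} = 13^{1} = 13.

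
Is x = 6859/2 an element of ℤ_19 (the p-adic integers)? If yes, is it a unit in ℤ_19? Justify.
x ∈ ℤ_19 but not a unit; v_19(x) = 3 > 0

ℤ_19 = {x ∈ ℚ_19 : v_19(x) ≥ 0} and ℤ_19^× = {x ∈ ℤ_19 : v_19(x) = 0}. Here v_19(6859/2) = v_19(num) − v_19(den) = 3; compare against these criteria.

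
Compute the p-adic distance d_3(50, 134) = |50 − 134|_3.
d_3(50, 134) = 1/3

Step 1 — x − y = 50 − 134 = -84. Step 2 — v_3(-84) = 1 (factor: -84 = −(3^1 · 28); the sign does not affect v_p). Step 3 — |x − y|_3 = 3^{-1} = 1/3.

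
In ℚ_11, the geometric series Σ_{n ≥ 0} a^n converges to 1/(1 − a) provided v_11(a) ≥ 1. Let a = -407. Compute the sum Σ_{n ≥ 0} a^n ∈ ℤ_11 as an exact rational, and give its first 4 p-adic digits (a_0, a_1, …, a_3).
Σ a^n = 1/(1 − a) = 1/408;  first 4 digits = (1, 7, 1, 5)

v_11(a) = 1 ≥ 1, so the series converges in ℤ_11 to 1/(1 − a) = 1/(1 − (-407)) = 1/408. Expand this rational in ℤ_11: compute digits iteratively via d_i = x_i mod 11, x_{i+1} = (x_i − d_i)/11. The first 4 digits are (1, 7, 1, 5).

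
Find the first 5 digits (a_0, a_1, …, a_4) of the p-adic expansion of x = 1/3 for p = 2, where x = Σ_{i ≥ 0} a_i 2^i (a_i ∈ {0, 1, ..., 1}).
(a_0, …, a_4) = (1, 1, 0, 1, 0)

v_2(1/3) = 0 (numerator and denominator both coprime to 2), so x ∈ ℤ_2^×. Compute digits iteratively via a_i = x_i mod 2, x_{i+1} = (x_i − a_i)/2, with x_0 = x:
  x_0 = 1/3;  a_0 = 1;  x_1 = (x_0 − 1)/2 = -1/3
  x_1 = -1/3;  a_1 = 1;  x_2 = (x_1 − 1)/2 = -2/3
  x_2 = -2/3;  a_2 = 0;  x_3 = (x_2 − 0)/2 = -1/3
  x_3 = -1/3;  a_3 = 1;  x_4 = (x_3 − 1)/2 = -2/3
  x_4 = -2/3;  a_4 = 0;  x_5 = (x_4 − 0)/2 = -1/3
Digits: (1, 1, 0, 1, 0).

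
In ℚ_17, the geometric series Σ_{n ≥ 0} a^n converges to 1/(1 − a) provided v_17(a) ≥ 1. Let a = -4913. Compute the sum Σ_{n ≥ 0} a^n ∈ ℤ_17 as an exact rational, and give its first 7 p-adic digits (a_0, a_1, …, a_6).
Σ a^n = 1/(1 − a) = 1/4914;  first 7 digits = (1, 0, 0, 16, 16, 16, 0)

v_17(a) = 3 ≥ 1, so the series converges in ℤ_17 to 1/(1 − a) = 1/(1 − (-4913)) = 1/4914. Expand this rational in ℤ_17: compute digits iteratively via d_i = x_i mod 17, x_{i+1} = (x_i − d_i)/17. The first 7 digits are (1, 0, 0, 16, 16, 16, 0).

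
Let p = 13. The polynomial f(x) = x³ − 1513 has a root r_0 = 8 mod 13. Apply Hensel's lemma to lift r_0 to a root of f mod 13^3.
r_2 = 1815 (mod 2197)

Hensel: r_{i+1} = r_i − f(r_i)/f′(r_i) mod 13^{i+2}, where f′(x) = 3x². Iterate:
  r_0 = 8 (mod 13)
  r_1 = 125 (mod 169)
  r_2 = 1815 (mod 2197)
Final: r = 1815 with f(r) ≡ 0 mod 13^3.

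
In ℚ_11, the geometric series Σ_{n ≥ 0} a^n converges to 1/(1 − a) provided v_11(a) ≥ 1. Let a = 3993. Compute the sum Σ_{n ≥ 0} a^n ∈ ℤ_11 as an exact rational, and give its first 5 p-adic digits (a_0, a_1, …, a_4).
Σ a^n = 1/(1 − a) = -1/3992;  first 5 digits = (1, 0, 0, 3, 0)

v_11(a) = 3 ≥ 1, so the series converges in ℤ_11 to 1/(1 − a) = 1/(1 − 3993) = -1/3992. Expand this rational in ℤ_11: compute digits iteratively via d_i = x_i mod 11, x_{i+1} = (x_i − d_i)/11. The first 5 digits are (1, 0, 0, 3, 0).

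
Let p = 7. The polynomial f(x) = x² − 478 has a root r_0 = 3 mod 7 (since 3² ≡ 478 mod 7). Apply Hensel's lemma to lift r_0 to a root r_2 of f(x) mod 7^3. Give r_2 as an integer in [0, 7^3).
r_2 = 122 (mod 343)

Hensel's recurrence: r_{i+1} = r_i − f(r_i)·(f′(r_i))^{-1} mod 7^{i+2}, with f′(x) = 2x. Iterate:
  r_0 = 3 (mod 7)
  r_1 = 24 (mod 49)
  r_2 = 122 (mod 343)
Final: r_2 = 122, and one checks f(r_2) ≡ 0 mod 7^3.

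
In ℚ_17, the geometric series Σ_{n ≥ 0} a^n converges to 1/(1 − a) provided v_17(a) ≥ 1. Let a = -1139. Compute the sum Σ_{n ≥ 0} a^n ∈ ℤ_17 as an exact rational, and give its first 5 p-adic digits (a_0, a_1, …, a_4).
Σ a^n = 1/(1 − a) = 1/1140;  first 5 digits = (1, 1, 14, 9, 4)

v_17(a) = 1 ≥ 1, so the series converges in ℤ_17 to 1/(1 − a) = 1/(1 − (-1139)) = 1/1140. Expand this rational in ℤ_17: compute digits iteratively via d_i = x_i mod 17, x_{i+1} = (x_i − d_i)/17. The first 5 digits are (1, 1, 14, 9, 4).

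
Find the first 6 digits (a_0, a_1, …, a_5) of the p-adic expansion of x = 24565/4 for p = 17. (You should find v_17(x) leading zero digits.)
(a_0, …, a_5) = (0, 0, 0, 14, 12, 12)

v_17(24565/4) = 3, so a_0 = ... = a_2 = 0. Factor out: x = 17^3 · u with u = 5/4 a unit in ℤ_17. Expand u iteratively via a_{v+i} = u_i mod 17, u_{i+1} = (u_i − a_{v+i})/17:
  u_0 = 5/4;  a_3 = 14;  u_1 = (u_0 − 14)/17 = -3/4
  u_1 = -3/4;  a_4 = 12;  u_2 = (u_1 − 12)/17 = -3/4
  u_2 = -3/4;  a_5 = 12;  u_3 = (u_2 − 12)/17 = -3/4
Digits: (0, 0, 0, 14, 12, 12).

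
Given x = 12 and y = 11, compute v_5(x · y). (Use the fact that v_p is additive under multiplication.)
v_5(132) = 0

v_p(x) = 0 (factor: 12 = 5^0 · 12); v_p(y) = 0 (factor: 11 = 5^0 · 11). Additivity: v_p(xy) = v_p(x) + v_p(y) = 0 + 0 = 0. (Direct check: xy = 132 = 5^0 · (132).)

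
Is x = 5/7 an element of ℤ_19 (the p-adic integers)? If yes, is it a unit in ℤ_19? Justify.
x ∈ ℤ_19^× (unit); v_19(x) = 0

ℤ_19 = {x ∈ ℚ_19 : v_19(x) ≥ 0} and ℤ_19^× = {x ∈ ℤ_19 : v_19(x) = 0}. Here v_19(5/7) = v_19(num) − v_19(den) = 0; compare against these criteria.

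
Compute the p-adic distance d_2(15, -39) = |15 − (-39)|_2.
d_2(15, -39) = 1/2

Step 1 — x − y = 15 − (-39) = 54. Step 2 — v_2(54) = 1 (factor: 54 = (2^1 · 27); the sign does not affect v_p). Step 3 — |x − y|_2 = 2^{-1} = 1/2.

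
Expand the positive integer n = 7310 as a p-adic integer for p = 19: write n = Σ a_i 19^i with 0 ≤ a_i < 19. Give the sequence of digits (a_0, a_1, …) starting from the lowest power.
(a_0, a_1, …) = (14, 4, 1, 1)

Repeated division by 19 gives the digits low-to-high: 7310 = 14 + 4·19^1 + 1·19^2 + 1·19^3. Digit sequence: (14, 4, 1, 1).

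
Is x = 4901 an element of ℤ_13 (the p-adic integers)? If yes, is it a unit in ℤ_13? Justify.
x ∈ ℤ_13 but not a unit; v_13(x) = 2 > 0

ℤ_13 = {x ∈ ℚ_13 : v_13(x) ≥ 0} and ℤ_13^× = {x ∈ ℤ_13 : v_13(x) = 0}. Here v_13(4901) = v_13(num) − v_13(den) = 2; compare against these criteria.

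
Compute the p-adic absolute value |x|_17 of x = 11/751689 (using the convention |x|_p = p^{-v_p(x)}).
|11/751689|_17 = 83521

Step 1 — compute v_17(x) by factoring powers of 17 out of the numerator and denominator: v_17(11/751689) = -4. Step 2 — apply |x|_p = p^{-v_p(x)} = 17^{4} = 83521.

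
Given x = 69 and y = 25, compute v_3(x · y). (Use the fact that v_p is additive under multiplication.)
v_3(1725) = 1

v_p(x) = 1 (factor: 69 = 3^1 · 23); v_p(y) = 0 (factor: 25 = 3^0 · 25). Additivity: v_p(xy) = v_p(x) + v_p(y) = 1 + 0 = 1. (Direct check: xy = 1725 = 3^1 · (575).)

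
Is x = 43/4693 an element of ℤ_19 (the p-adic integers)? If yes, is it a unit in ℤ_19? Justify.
x ∉ ℤ_19 (v_19(x) = -2 < 0)

ℤ_19 = {x ∈ ℚ_19 : v_19(x) ≥ 0} and ℤ_19^× = {x ∈ ℤ_19 : v_19(x) = 0}. Here v_19(43/4693) = v_19(num) − v_19(den) = -2; compare against these criteria.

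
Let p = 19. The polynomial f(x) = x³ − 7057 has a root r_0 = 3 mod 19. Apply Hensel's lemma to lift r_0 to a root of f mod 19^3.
r_2 = 250 (mod 6859)

Hensel: r_{i+1} = r_i − f(r_i)/f′(r_i) mod 19^{i+2}, where f′(x) = 3x². Iterate:
  r_0 = 3 (mod 19)
  r_1 = 250 (mod 361)
  r_2 = 250 (mod 6859)
Final: r = 250 with f(r) ≡ 0 mod 19^3.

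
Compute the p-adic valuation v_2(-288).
v_2(-288) = 5

v_2(n) is the largest exponent k such that 2^k divides n. Factor out: -288 = -2^5 · 9. (Sign doesn't affect v_p.) So v_2(-288) = 5.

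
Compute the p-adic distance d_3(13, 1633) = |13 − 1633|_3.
d_3(13, 1633) = 1/81

Step 1 — x − y = 13 − 1633 = -1620. Step 2 — v_3(-1620) = 4 (factor: -1620 = −(3^4 · 20); the sign does not affect v_p). Step 3 — |x − y|_3 = 3^{-4} = 1/81.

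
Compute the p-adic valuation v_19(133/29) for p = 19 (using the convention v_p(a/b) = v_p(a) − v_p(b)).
v_19(133/29) = 1

Factor powers of 19 from the numerator and denominator of the reduced fraction: 133 = 19^1 · 7 and 29 = 19^0 · 29. Apply v_p(a/b) = v_p(a) − v_p(b): v_19(133/29) = 1 − 0 = 1.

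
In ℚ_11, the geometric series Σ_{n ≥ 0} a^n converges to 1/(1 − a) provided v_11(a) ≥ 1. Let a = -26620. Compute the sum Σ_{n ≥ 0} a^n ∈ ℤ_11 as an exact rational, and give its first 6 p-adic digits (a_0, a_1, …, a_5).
Σ a^n = 1/(1 − a) = 1/26621;  first 6 digits = (1, 0, 0, 2, 9, 10)

v_11(a) = 3 ≥ 1, so the series converges in ℤ_11 to 1/(1 − a) = 1/(1 − (-26620)) = 1/26621. Expand this rational in ℤ_11: compute digits iteratively via d_i = x_i mod 11, x_{i+1} = (x_i − d_i)/11. The first 6 digits are (1, 0, 0, 2, 9, 10).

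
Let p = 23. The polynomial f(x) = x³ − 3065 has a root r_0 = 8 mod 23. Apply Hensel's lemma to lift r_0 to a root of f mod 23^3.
r_2 = 10841 (mod 12167)

Hensel: r_{i+1} = r_i − f(r_i)/f′(r_i) mod 23^{i+2}, where f′(x) = 3x². Iterate:
  r_0 = 8 (mod 23)
  r_1 = 261 (mod 529)
  r_2 = 10841 (mod 12167)
Final: r = 10841 with f(r) ≡ 0 mod 23^3.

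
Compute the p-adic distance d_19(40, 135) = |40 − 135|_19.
d_19(40, 135) = 1/19

Step 1 — x − y = 40 − 135 = -95. Step 2 — v_19(-95) = 1 (factor: -95 = −(19^1 · 5); the sign does not affect v_p). Step 3 — |x − y|_19 = 19^{-1} = 1/19.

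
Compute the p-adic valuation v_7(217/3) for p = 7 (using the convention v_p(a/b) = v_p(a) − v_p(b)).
v_7(217/3) = 1

Factor powers of 7 from the numerator and denominator of the reduced fraction: 217 = 7^1 · 31 and 3 = 7^0 · 3. Apply v_p(a/b) = v_p(a) − v_p(b): v_7(217/3) = 1 − 0 = 1.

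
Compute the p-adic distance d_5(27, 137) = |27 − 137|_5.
d_5(27, 137) = 1/5

Step 1 — x − y = 27 − 137 = -110. Step 2 — v_5(-110) = 1 (factor: -110 = −(5^1 · 22); the sign does not affect v_p). Step 3 — |x − y|_5 = 5^{-1} = 1/5.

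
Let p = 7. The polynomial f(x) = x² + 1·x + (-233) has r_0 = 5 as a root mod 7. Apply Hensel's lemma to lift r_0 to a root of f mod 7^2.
r_1 = 19 (mod 49)

Hensel: r_{i+1} = r_i − f(r_i)·(f′(r_i))^{-1} mod 7^{i+2}, f′(x) = 2x + 1. Iterate:
  r_0 = 5 (mod 7)
  r_1 = 19 (mod 49)
Final: r = 19 satisfies f(r) ≡ 0 mod 7^2.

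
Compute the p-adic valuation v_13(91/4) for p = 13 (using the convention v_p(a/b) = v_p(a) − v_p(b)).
v_13(91/4) = 1

Factor powers of 13 from the numerator and denominator of the reduced fraction: 91 = 13^1 · 7 and 4 = 13^0 · 4. Apply v_p(a/b) = v_p(a) − v_p(b): v_13(91/4) = 1 − 0 = 1.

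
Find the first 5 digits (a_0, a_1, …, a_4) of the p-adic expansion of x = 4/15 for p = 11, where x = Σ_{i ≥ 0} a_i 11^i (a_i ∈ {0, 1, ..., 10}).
(a_0, …, a_4) = (1, 8, 0, 8, 0)

v_11(4/15) = 0 (numerator and denominator both coprime to 11), so x ∈ ℤ_11^×. Compute digits iteratively via a_i = x_i mod 11, x_{i+1} = (x_i − a_i)/11, with x_0 = x:
  x_0 = 4/15;  a_0 = 1;  x_1 = (x_0 − 1)/11 = -1/15
  x_1 = -1/15;  a_1 = 8;  x_2 = (x_1 − 8)/11 = -11/15
  x_2 = -11/15;  a_2 = 0;  x_3 = (x_2 − 0)/11 = -1/15
  x_3 = -1/15;  a_3 = 8;  x_4 = (x_3 − 8)/11 = -11/15
  x_4 = -11/15;  a_4 = 0;  x_5 = (x_4 − 0)/11 = -1/15
Digits: (1, 8, 0, 8, 0).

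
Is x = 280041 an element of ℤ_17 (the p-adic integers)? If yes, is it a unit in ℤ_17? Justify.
x ∈ ℤ_17 but not a unit; v_17(x) = 3 > 0

ℤ_17 = {x ∈ ℚ_17 : v_17(x) ≥ 0} and ℤ_17^× = {x ∈ ℤ_17 : v_17(x) = 0}. Here v_17(280041) = v_17(num) − v_17(den) = 3; compare against these criteria.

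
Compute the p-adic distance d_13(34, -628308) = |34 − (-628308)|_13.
d_13(34, -628308) = 1/28561

Step 1 — x − y = 34 − (-628308) = 628342. Step 2 — v_13(628342) = 4 (factor: 628342 = (13^4 · 22); the sign does not affect v_p). Step 3 — |x − y|_13 = 13^{-4} = 1/28561.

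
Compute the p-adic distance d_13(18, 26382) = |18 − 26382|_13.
d_13(18, 26382) = 1/2197

Step 1 — x − y = 18 − 26382 = -26364. Step 2 — v_13(-26364) = 3 (factor: -26364 = −(13^3 · 12); the sign does not affect v_p). Step 3 — |x − y|_13 = 13^{-3} = 1/2197.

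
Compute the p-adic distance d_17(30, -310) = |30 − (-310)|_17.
d_17(30, -310) = 1/17

Step 1 — x − y = 30 − (-310) = 340. Step 2 — v_17(340) = 1 (factor: 340 = (17^1 · 20); the sign does not affect v_p). Step 3 — |x − y|_17 = 17^{-1} = 1/17.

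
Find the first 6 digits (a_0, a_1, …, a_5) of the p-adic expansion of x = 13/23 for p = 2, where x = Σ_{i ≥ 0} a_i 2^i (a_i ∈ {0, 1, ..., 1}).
(a_0, …, a_5) = (1, 1, 0, 1, 1, 1)

v_2(13/23) = 0 (numerator and denominator both coprime to 2), so x ∈ ℤ_2^×. Compute digits iteratively via a_i = x_i mod 2, x_{i+1} = (x_i − a_i)/2, with x_0 = x:
  x_0 = 13/23;  a_0 = 1;  x_1 = (x_0 − 1)/2 = -5/23
  x_1 = -5/23;  a_1 = 1;  x_2 = (x_1 − 1)/2 = -14/23
  x_2 = -14/23;  a_2 = 0;  x_3 = (x_2 − 0)/2 = -7/23
  x_3 = -7/23;  a_3 = 1;  x_4 = (x_3 − 1)/2 = -15/23
  x_4 = -15/23;  a_4 = 1;  x_5 = (x_4 − 1)/2 = -19/23
  x_5 = -19/23;  a_5 = 1;  x_6 = (x_5 − 1)/2 = -21/23
Digits: (1, 1, 0, 1, 1, 1).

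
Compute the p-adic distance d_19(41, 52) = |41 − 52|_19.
d_19(41, 52) = 1

Step 1 — x − y = 41 − 52 = -11. Step 2 — v_19(-11) = 0 (factor: -11 = −(19^0 · 11); the sign does not affect v_p). Step 3 — |x − y|_19 = 19^{0} = 1.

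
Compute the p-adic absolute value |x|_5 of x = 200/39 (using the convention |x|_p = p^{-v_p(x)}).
|200/39|_5 = 1/25

Step 1 — compute v_5(x) by factoring powers of 5 out of the numerator and denominator: v_5(200/39) = 2. Step 2 — apply |x|_p = p^{-v_p(x)} = 5^{-2} = 1/25.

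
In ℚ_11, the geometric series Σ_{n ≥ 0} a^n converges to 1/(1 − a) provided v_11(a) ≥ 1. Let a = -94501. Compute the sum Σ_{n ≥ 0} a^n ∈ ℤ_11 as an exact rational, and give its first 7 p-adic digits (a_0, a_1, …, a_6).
Σ a^n = 1/(1 − a) = 1/94502;  first 7 digits = (1, 0, 0, 6, 4, 10, 2)

v_11(a) = 3 ≥ 1, so the series converges in ℤ_11 to 1/(1 − a) = 1/(1 − (-94501)) = 1/94502. Expand this rational in ℤ_11: compute digits iteratively via d_i = x_i mod 11, x_{i+1} = (x_i − d_i)/11. The first 7 digits are (1, 0, 0, 6, 4, 10, 2).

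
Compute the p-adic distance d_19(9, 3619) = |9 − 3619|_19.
d_19(9, 3619) = 1/361

Step 1 — x − y = 9 − 3619 = -3610. Step 2 — v_19(-3610) = 2 (factor: -3610 = −(19^2 · 10); the sign does not affect v_p). Step 3 — |x − y|_19 = 19^{-2} = 1/361.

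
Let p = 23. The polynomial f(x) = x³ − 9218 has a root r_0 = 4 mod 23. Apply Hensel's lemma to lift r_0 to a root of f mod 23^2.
r_1 = 349 (mod 529)

Hensel: r_{i+1} = r_i − f(r_i)/f′(r_i) mod 23^{i+2}, where f′(x) = 3x². Iterate:
  r_0 = 4 (mod 23)
  r_1 = 349 (mod 529)
Final: r = 349 with f(r) ≡ 0 mod 23^2.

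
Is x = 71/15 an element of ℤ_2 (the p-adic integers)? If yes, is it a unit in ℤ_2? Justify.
x ∈ ℤ_2^× (unit); v_2(x) = 0

ℤ_2 = {x ∈ ℚ_2 : v_2(x) ≥ 0} and ℤ_2^× = {x ∈ ℤ_2 : v_2(x) = 0}. Here v_2(71/15) = v_2(num) − v_2(den) = 0; compare against these criteria.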